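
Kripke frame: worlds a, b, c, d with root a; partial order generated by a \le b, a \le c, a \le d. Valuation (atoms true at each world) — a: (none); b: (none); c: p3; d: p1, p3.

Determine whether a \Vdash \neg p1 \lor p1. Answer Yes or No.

a \nVdash \neg p1 \lor p1: neither disjunct is forced at a.
a \nVdash \neg p1 since d is accessible from a and d \Vdash p1.

No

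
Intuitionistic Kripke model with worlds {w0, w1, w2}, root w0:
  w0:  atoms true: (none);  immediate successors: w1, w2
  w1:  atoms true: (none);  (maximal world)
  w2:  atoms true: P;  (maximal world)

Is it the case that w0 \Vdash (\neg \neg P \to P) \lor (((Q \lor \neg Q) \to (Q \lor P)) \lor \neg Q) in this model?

Yes

w0 \Vdash (\neg \neg P \to P) \lor (((Q \lor \neg Q) \to (Q \lor P)) \lor \neg Q) via the disjunct \neg \neg P \to P.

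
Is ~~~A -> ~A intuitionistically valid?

Yes

This is triple-negation reduction, which is intuitionistically derivable.
Assume ~~~A and suppose A. Then ~~A (double-negation introduction), contradicting ~~~A. So ~A.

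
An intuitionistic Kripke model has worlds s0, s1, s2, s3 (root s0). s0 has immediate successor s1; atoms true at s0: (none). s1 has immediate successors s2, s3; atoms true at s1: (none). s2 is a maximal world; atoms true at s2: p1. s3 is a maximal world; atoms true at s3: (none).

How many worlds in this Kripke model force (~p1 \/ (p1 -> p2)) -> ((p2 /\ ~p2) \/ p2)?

1

s0: does not force it — s0 ||-/- (~p1 \/ (p1 -> p2)) -> ((p2 /\ ~p2) \/ p2): at the accessible world s3, s3 ||- ~p1 \/ (p1 -> p2) but s3 ||-/- (p2 /\ ~p2) \/ p2.
s1: does not force it — s1 ||-/- (~p1 \/ (p1 -> p2)) -> ((p2 /\ ~p2) \/ p2): at the accessible world s3, s3 ||- ~p1 \/ (p1 -> p2) but s3 ||-/- (p2 /\ ~p2) \/ p2.
s2: forces it.
s3: does not force it — s3 ||-/- (~p1 \/ (p1 -> p2)) -> ((p2 /\ ~p2) \/ p2): already at s3 itself, s3 ||- ~p1 \/ (p1 -> p2) but s3 ||-/- (p2 /\ ~p2) \/ p2.
Worlds forcing the formula: {s2}.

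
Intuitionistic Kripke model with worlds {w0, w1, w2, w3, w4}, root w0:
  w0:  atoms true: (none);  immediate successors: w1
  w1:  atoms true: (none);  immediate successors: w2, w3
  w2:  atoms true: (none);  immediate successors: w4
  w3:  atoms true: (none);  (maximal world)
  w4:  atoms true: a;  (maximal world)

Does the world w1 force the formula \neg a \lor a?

w1 \nVdash \neg a \lor a: neither disjunct is forced at w1.
w1 \nVdash \neg a since w4 is accessible from w1 and w4 \Vdash a.

No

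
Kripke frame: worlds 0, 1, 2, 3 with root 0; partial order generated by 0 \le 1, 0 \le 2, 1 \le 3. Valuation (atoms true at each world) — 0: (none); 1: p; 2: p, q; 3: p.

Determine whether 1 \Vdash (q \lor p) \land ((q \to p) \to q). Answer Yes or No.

No

1 \nVdash (q \lor p) \land ((q \to p) \to q) since 1 fails (q \to p) \to q.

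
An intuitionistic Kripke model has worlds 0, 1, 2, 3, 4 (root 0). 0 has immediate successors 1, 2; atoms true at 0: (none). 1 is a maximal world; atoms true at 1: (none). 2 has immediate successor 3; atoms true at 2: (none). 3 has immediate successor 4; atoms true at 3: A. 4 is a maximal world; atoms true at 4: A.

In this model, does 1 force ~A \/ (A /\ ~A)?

1 ||- ~A \/ (A /\ ~A) via the disjunct ~A.

Yes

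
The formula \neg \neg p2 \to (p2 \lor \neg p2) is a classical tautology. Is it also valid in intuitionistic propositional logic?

This is a variant of double-negation elimination (deriving excluded middle from double negation), which is not intuitionistically valid.
A Kripke countermodel: worlds u, v; order generated by u \le v; atoms true at each world — u:{}; v:{p2}.
u \nVdash \neg \neg p2 \to (p2 \lor \neg p2): already at u itself, u \Vdash \neg \neg p2 but u \nVdash p2 \lor \neg p2.
u \nVdash p2 \lor \neg p2: neither disjunct is forced at u.
u lacks atom p2, so u \nVdash p2.
So the root u does not force the formula.

No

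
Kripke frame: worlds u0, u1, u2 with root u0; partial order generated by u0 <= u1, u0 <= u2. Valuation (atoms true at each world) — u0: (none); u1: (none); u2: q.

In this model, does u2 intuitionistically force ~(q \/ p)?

u2 ||-/- ~(q \/ p) since u2 is accessible from u2 and u2 ||- q \/ p.
u2 ||- q \/ p via the disjunct q.

No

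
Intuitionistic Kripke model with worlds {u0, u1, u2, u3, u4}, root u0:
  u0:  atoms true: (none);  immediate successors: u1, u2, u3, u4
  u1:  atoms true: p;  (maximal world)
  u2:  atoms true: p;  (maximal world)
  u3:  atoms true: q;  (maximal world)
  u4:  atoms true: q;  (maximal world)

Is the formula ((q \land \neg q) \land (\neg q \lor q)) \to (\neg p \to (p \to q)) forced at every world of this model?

Yes

u0 \Vdash ((q \land \neg q) \land (\neg q \lor q)) \to (\neg p \to (p \to q)) vacuously: no world accessible from u0 forces the antecedent (q \land \neg q) \land (\neg q \lor q).
Since the root u0 forces ((q \land \neg q) \land (\neg q \lor q)) \to (\neg p \to (p \to q)) and forcing is persistent (monotone upward), every world forces it.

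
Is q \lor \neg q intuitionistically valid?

No

This is the law of excluded middle, which is not intuitionistically valid.
A Kripke countermodel: worlds 0, 1; order generated by 0 \le 1; atoms true at each world — 0:{}; 1:{q}.
0 \nVdash q \lor \neg q: neither disjunct is forced at 0.
0 lacks atom q, so 0 \nVdash q.
So the root 0 does not force the formula.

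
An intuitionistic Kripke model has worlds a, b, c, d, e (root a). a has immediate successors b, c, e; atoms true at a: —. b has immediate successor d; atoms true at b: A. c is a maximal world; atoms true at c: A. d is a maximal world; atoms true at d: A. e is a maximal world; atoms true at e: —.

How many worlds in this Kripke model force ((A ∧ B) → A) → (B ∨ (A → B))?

a: does not force it — a ⊮ ((A ∧ B) → A) → (B ∨ (A → B)): already at a itself, a ⊩ (A ∧ B) → A but a ⊮ B ∨ (A → B).
b: does not force it.
c: does not force it.
d: does not force it.
e: forces it.
Worlds forcing the formula: {e}.

1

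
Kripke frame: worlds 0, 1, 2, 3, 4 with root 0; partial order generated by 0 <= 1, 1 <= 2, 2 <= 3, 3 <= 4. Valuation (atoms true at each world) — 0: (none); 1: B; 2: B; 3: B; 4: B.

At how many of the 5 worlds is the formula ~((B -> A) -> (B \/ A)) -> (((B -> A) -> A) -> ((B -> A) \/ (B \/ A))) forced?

0: forces it.
1: forces it.
2: forces it.
3: forces it.
4: forces it.
Worlds forcing the formula: {0, 1, 2, 3, 4}.

5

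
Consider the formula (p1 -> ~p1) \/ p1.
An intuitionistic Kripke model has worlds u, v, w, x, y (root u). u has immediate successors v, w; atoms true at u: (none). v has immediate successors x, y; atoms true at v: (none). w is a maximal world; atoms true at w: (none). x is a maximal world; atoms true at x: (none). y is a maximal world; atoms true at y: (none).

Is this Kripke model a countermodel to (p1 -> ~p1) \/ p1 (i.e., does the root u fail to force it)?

No

u ||- (p1 -> ~p1) \/ p1 via the disjunct p1 -> ~p1.
So the root u forces (p1 -> ~p1) \/ p1; the model is not a countermodel.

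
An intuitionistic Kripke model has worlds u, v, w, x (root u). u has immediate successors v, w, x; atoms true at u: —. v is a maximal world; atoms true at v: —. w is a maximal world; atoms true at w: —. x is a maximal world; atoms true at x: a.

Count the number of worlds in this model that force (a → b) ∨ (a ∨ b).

3

u: does not force it — u ⊮ (a → b) ∨ (a ∨ b): neither disjunct is forced at u.
v: forces it.
w: forces it.
x: forces it.
Worlds forcing the formula: {v, w, x}.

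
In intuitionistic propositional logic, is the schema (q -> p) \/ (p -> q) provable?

This is the Gödel–Dummett linearity axiom, which is not intuitionistically valid.
A Kripke countermodel: worlds a, b, c; order generated by a <= b, a <= c; atoms true at each world — a:{}; b:{q}; c:{p}.
a ||-/- (q -> p) \/ (p -> q): neither disjunct is forced at a.
a ||-/- q -> p: at the accessible world b, b ||- q but b ||-/- p.
b lacks atom p, so b ||-/- p.
So the root a does not force the formula.

No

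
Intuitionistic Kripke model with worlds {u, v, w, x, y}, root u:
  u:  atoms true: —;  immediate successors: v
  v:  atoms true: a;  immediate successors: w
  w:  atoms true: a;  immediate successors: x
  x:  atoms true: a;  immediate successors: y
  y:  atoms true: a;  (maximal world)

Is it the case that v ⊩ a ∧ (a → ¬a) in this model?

v ⊮ a ∧ (a → ¬a) since v fails a → ¬a.

No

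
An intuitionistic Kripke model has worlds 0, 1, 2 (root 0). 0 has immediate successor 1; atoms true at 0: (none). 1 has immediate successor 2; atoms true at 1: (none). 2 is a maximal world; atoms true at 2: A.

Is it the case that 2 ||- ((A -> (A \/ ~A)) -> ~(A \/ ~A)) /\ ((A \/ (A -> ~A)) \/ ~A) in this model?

No

2 ||-/- ((A -> (A \/ ~A)) -> ~(A \/ ~A)) /\ ((A \/ (A -> ~A)) \/ ~A) since 2 fails (A -> (A \/ ~A)) -> ~(A \/ ~A).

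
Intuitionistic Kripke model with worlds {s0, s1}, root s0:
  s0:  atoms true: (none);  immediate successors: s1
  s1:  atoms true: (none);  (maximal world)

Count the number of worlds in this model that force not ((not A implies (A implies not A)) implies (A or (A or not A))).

s0: does not force it — s0 does not force not ((not A implies (A implies not A)) implies (A or (A or not A))) since s0 is accessible from s0 and s0 forces (not A implies (A implies not A)) implies (A or (A or not A)).
s1: does not force it — s1 does not force not ((not A implies (A implies not A)) implies (A or (A or not A))) since s1 is accessible from s1 and s1 forces (not A implies (A implies not A)) implies (A or (A or not A)).
Worlds forcing the formula: { }.

0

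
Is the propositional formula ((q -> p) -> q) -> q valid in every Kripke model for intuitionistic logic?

This is Peirce's law, which is not intuitionistically valid.
A Kripke countermodel: worlds w0, w1; order generated by w0 <= w1; atoms true at each world — w0:{}; w1:{q}.
w0 ||-/- ((q -> p) -> q) -> q: already at w0 itself, w0 ||- (q -> p) -> q but w0 ||-/- q.
w0 lacks atom q, so w0 ||-/- q.
So the root w0 does not force the formula.

No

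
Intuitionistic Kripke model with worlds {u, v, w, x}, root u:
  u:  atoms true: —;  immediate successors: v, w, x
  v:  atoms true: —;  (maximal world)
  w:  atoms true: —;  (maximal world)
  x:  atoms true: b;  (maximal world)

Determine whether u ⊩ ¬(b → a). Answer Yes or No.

No

u ⊮ ¬(b → a) since v is accessible from u and v ⊩ b → a.
v ⊩ b → a vacuously: no world accessible from v forces the antecedent b.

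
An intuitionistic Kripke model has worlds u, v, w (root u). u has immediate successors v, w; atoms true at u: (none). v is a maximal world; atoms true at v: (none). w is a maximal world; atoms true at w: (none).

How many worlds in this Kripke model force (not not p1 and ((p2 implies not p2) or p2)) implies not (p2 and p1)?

u: forces it.
v: forces it.
w: forces it.
Worlds forcing the formula: {u, v, w}.

3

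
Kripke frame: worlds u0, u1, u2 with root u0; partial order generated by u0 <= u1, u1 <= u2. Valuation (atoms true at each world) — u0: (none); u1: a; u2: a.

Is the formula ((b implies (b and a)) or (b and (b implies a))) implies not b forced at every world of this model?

u0 forces ((b implies (b and a)) or (b and (b implies a))) implies not b: every world accessible from u0 that forces (b implies (b and a)) or (b and (b implies a)) (namely u0, u1, u2) also forces not b.
Since the root u0 forces ((b implies (b and a)) or (b and (b implies a))) implies not b and forcing is persistent (monotone upward), every world forces it.

Yes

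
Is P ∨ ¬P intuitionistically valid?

This is the law of excluded middle, which is not intuitionistically valid.
A Kripke countermodel: worlds s0, s1; order generated by s0 ≤ s1; atoms true at each world — s0:{}; s1:{P}.
s0 ⊮ P ∨ ¬P: neither disjunct is forced at s0.
s0 lacks atom P, so s0 ⊮ P.
So the root s0 does not force the formula.

No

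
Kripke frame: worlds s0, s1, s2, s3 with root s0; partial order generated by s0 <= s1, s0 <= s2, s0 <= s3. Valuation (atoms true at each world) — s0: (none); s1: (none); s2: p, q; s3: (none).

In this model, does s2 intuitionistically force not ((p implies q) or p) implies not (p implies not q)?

Yes

s2 forces not ((p implies q) or p) implies not (p implies not q) vacuously: no world accessible from s2 forces the antecedent not ((p implies q) or p).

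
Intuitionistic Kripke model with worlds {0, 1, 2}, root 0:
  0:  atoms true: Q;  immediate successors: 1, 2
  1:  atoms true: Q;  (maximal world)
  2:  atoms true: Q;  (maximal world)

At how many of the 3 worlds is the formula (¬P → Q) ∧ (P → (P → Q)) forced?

0: forces it.
1: forces it.
2: forces it.
Worlds forcing the formula: {0, 1, 2}.

3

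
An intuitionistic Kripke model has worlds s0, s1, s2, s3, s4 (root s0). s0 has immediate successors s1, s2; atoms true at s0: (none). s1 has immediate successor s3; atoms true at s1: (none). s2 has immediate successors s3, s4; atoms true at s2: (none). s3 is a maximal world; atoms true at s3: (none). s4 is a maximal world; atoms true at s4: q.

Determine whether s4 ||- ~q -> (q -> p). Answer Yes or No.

s4 ||- ~q -> (q -> p) vacuously: no world accessible from s4 forces the antecedent ~q.

Yes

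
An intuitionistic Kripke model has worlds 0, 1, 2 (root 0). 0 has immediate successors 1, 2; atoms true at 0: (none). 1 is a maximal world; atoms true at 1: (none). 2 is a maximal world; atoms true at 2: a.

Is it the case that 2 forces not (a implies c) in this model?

Yes

2 forces not (a implies c): no world accessible from 2 forces a implies c.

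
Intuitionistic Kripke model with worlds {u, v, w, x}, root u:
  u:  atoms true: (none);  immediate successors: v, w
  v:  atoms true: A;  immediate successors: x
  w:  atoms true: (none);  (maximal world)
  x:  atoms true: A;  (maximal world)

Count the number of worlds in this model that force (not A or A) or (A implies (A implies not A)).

3

u: does not force it — u does not force (not A or A) or (A implies (A implies not A)): neither disjunct is forced at u.
v: forces it.
w: forces it.
x: forces it.
Worlds forcing the formula: {v, w, x}.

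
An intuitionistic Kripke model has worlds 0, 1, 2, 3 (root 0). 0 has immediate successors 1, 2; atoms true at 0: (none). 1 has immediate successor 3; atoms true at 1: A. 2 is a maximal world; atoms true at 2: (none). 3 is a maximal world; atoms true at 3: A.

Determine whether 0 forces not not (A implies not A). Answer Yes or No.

0 does not force not not (A implies not A) since 1 is accessible from 0 and 1 forces not (A implies not A).
1 forces not (A implies not A): no world accessible from 1 forces A implies not A.

No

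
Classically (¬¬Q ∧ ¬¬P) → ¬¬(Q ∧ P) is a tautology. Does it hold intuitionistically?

This is the distribution of double negation over conjunction, which is intuitionistically derivable.
Assume ¬¬Q, ¬¬P, and ¬(Q ∧ P). From Q we'd get ¬P (since Q ∧ P is refuted), contradicting ¬¬P; so ¬Q, contradicting ¬¬Q.

Yes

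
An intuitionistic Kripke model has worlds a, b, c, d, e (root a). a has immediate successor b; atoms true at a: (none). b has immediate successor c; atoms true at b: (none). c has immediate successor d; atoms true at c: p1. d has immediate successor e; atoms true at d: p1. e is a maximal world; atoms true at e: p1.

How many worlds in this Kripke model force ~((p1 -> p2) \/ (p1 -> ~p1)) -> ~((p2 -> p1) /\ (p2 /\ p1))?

a: forces it.
b: forces it.
c: forces it.
d: forces it.
e: forces it.
Worlds forcing the formula: {a, b, c, d, e}.

5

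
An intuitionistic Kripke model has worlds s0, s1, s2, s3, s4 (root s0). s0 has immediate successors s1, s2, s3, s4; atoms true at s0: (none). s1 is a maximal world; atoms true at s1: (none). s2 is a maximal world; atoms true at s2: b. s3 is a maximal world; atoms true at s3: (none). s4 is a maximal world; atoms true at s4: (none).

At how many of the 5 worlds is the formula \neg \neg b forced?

1

s0: does not force it — s0 \nVdash \neg \neg b since s1 is accessible from s0 and s1 \Vdash \neg b.
s1: does not force it — s1 \nVdash \neg \neg b since s1 is accessible from s1 and s1 \Vdash \neg b.
s2: forces it.
s3: does not force it.
s4: does not force it.
Worlds forcing the formula: {s2}.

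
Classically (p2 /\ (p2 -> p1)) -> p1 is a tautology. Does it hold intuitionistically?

This is modus ponens in implicational form, which is intuitionistically derivable.
If a world forces p2 and p2 -> p1, then applying the implication at that world (which is accessible from itself) gives p1.

Yes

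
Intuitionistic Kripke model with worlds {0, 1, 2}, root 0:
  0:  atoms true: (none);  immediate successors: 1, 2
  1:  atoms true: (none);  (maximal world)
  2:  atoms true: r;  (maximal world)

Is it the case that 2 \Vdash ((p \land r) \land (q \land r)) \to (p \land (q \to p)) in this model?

Yes

2 \Vdash ((p \land r) \land (q \land r)) \to (p \land (q \to p)) vacuously: no world accessible from 2 forces the antecedent (p \land r) \land (q \land r).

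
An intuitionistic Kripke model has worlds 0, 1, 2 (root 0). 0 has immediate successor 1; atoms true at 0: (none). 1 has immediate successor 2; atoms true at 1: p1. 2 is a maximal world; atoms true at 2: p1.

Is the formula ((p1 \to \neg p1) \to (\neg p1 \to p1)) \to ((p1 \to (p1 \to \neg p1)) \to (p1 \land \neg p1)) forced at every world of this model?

0 \Vdash ((p1 \to \neg p1) \to (\neg p1 \to p1)) \to ((p1 \to (p1 \to \neg p1)) \to (p1 \land \neg p1)): every world accessible from 0 that forces (p1 \to \neg p1) \to (\neg p1 \to p1) (namely 0, 1, 2) also forces (p1 \to (p1 \to \neg p1)) \to (p1 \land \neg p1).
Since the root 0 forces ((p1 \to \neg p1) \to (\neg p1 \to p1)) \to ((p1 \to (p1 \to \neg p1)) \to (p1 \land \neg p1)) and forcing is persistent (monotone upward), every world forces it.

Yes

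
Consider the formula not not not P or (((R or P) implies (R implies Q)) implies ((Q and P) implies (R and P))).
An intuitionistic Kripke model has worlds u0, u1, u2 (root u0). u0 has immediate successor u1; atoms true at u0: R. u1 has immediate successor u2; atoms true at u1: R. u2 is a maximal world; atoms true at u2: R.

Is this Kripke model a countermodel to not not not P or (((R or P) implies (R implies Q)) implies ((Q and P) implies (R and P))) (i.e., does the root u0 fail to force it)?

u0 forces not not not P or (((R or P) implies (R implies Q)) implies ((Q and P) implies (R and P))) via the disjunct not not not P.
So the root u0 forces not not not P or (((R or P) implies (R implies Q)) implies ((Q and P) implies (R and P))); the model is not a countermodel.

No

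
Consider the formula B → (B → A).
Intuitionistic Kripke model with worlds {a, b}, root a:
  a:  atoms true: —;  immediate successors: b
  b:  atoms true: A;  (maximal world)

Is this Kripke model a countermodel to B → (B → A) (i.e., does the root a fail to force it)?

a ⊩ B → (B → A) vacuously: no world accessible from a forces the antecedent B.
So the root a forces B → (B → A); the model is not a countermodel.

No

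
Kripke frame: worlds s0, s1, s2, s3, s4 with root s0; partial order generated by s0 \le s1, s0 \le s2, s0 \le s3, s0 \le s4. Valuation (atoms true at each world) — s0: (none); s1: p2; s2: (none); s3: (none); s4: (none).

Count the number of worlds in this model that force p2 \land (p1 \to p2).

1

s0: does not force it — s0 \nVdash p2 \land (p1 \to p2) since s0 fails p2.
s1: forces it.
s2: does not force it — s2 \nVdash p2 \land (p1 \to p2) since s2 fails p2.
s3: does not force it.
s4: does not force it.
Worlds forcing the formula: {s1}.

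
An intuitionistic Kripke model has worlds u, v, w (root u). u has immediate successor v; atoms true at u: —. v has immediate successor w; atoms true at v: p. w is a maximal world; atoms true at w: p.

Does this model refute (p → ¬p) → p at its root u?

u ⊩ (p → ¬p) → p vacuously: no world accessible from u forces the antecedent p → ¬p.
So the root u forces (p → ¬p) → p; the model is not a countermodel.

No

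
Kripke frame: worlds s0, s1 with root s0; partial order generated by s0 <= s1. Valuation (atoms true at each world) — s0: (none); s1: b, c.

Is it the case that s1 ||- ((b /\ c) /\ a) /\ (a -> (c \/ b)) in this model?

No

s1 ||-/- ((b /\ c) /\ a) /\ (a -> (c \/ b)) since s1 fails (b /\ c) /\ a.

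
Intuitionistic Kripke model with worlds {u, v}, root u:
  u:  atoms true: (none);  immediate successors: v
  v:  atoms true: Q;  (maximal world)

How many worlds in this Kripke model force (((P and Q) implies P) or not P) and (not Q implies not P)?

2

u: forces it.
v: forces it.
Worlds forcing the formula: {u, v}.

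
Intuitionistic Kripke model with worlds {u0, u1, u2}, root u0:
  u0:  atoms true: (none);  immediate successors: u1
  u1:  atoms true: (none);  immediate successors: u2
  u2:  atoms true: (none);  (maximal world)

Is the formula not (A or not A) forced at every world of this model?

Not every world: u0 does not force not (A or not A).
u0 does not force not (A or not A) since u0 is accessible from u0 and u0 forces A or not A.
u0 forces A or not A via the disjunct not A.

No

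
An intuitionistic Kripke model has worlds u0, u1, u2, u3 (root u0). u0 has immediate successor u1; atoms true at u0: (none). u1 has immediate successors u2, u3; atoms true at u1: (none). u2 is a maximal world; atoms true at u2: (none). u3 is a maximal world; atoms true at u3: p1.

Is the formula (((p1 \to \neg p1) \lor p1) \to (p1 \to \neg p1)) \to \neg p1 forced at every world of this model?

u0 \Vdash (((p1 \to \neg p1) \lor p1) \to (p1 \to \neg p1)) \to \neg p1: every world accessible from u0 that forces ((p1 \to \neg p1) \lor p1) \to (p1 \to \neg p1) (namely u2) also forces \neg p1.
Since the root u0 forces (((p1 \to \neg p1) \lor p1) \to (p1 \to \neg p1)) \to \neg p1 and forcing is persistent (monotone upward), every world forces it.

Yes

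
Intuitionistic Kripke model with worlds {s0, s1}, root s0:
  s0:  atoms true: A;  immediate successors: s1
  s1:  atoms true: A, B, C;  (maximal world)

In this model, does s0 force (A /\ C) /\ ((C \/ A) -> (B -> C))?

s0 ||-/- (A /\ C) /\ ((C \/ A) -> (B -> C)) since s0 fails A /\ C.

No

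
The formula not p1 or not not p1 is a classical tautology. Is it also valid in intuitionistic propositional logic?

This is the weak law of excluded middle, which is not intuitionistically valid.
A Kripke countermodel: worlds a, b, c; order generated by a <= b, a <= c; atoms true at each world — a:{}; b:{p1}; c:{}.
a does not force not p1 or not not p1: neither disjunct is forced at a.
a does not force not p1 since b is accessible from a and b forces p1.
So the root a does not force the formula.

No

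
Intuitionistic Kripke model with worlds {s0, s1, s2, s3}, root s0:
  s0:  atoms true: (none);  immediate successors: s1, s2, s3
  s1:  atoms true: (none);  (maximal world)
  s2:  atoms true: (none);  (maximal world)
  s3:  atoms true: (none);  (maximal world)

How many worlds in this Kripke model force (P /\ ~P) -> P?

4

s0: forces it.
s1: forces it.
s2: forces it.
s3: forces it.
Worlds forcing the formula: {s0, s1, s2, s3}.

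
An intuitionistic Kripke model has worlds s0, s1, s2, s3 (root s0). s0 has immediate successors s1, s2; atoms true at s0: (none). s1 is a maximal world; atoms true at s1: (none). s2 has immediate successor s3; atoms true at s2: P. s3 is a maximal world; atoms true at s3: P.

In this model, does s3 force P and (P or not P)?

s3 forces P and (P or not P) since s3 forces both conjuncts.

Yes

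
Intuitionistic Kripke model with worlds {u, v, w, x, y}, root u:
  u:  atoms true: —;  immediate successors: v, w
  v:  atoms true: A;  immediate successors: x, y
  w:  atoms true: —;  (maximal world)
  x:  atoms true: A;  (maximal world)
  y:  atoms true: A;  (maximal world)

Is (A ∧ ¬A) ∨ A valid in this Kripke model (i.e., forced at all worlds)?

No

Not every world: u ⊮ (A ∧ ¬A) ∨ A.
u ⊮ (A ∧ ¬A) ∨ A: neither disjunct is forced at u.
u ⊮ A ∧ ¬A since u fails A.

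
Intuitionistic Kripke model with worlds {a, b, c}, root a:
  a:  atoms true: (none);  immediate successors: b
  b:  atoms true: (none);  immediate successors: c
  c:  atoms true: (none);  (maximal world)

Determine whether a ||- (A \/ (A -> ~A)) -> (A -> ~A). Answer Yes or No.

a ||- (A \/ (A -> ~A)) -> (A -> ~A): every world accessible from a that forces A \/ (A -> ~A) (namely a, b, c) also forces A -> ~A.

Yes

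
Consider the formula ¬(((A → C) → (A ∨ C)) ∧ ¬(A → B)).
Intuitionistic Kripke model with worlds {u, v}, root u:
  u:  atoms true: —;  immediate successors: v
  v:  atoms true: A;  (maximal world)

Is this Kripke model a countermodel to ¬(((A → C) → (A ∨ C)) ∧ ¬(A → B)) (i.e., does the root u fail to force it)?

u ⊮ ¬(((A → C) → (A ∨ C)) ∧ ¬(A → B)) since u is accessible from u and u ⊩ ((A → C) → (A ∨ C)) ∧ ¬(A → B).
u ⊩ ((A → C) → (A ∨ C)) ∧ ¬(A → B) since u forces both conjuncts.
So the root u does not force ¬(((A → C) → (A ∨ C)) ∧ ¬(A → B)); the model is a countermodel.

Yes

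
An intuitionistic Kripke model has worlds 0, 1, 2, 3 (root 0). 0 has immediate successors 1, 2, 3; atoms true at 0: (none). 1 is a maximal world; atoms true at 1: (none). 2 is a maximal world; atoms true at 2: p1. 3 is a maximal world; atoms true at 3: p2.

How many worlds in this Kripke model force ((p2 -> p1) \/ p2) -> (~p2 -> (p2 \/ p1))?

0: does not force it — 0 ||-/- ((p2 -> p1) \/ p2) -> (~p2 -> (p2 \/ p1)): at the accessible world 1, 1 ||- (p2 -> p1) \/ p2 but 1 ||-/- ~p2 -> (p2 \/ p1).
1: does not force it.
2: forces it.
3: forces it.
Worlds forcing the formula: {2, 3}.

2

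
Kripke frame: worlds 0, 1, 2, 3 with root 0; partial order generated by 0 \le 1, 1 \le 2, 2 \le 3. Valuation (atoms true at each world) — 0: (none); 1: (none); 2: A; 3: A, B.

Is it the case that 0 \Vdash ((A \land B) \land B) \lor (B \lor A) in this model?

No

0 \nVdash ((A \land B) \land B) \lor (B \lor A): neither disjunct is forced at 0.
0 \nVdash (A \land B) \land B since 0 fails A \land B.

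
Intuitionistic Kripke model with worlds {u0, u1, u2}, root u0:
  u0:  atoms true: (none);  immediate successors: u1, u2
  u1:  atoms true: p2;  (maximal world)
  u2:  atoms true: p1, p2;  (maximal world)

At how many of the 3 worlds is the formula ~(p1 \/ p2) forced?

0

u0: does not force it — u0 ||-/- ~(p1 \/ p2) since u1 is accessible from u0 and u1 ||- p1 \/ p2.
u1: does not force it — u1 ||-/- ~(p1 \/ p2) since u1 is accessible from u1 and u1 ||- p1 \/ p2.
u2: does not force it.
Worlds forcing the formula: { }.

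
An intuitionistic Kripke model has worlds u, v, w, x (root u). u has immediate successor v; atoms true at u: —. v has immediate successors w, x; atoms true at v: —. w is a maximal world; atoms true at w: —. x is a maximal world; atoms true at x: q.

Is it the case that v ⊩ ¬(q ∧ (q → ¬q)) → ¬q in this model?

v ⊮ ¬(q ∧ (q → ¬q)) → ¬q: already at v itself, v ⊩ ¬(q ∧ (q → ¬q)) but v ⊮ ¬q.
v ⊮ ¬q since x is accessible from v and x ⊩ q.

No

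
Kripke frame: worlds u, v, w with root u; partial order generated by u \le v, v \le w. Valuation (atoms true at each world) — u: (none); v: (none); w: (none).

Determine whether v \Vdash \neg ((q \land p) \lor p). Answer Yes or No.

v \Vdash \neg ((q \land p) \lor p): no world accessible from v forces (q \land p) \lor p.

Yes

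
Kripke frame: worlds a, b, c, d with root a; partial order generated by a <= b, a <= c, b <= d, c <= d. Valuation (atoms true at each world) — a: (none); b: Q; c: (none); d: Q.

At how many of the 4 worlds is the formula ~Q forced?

0

a: does not force it — a ||-/- ~Q since b is accessible from a and b ||- Q.
b: does not force it — b ||-/- ~Q since b is accessible from b and b ||- Q.
c: does not force it.
d: does not force it.
Worlds forcing the formula: { }.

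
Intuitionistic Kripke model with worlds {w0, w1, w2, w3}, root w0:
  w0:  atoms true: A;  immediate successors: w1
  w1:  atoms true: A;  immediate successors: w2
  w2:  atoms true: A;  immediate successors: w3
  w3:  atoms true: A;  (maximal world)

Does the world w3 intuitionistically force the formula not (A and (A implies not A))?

Yes

w3 forces not (A and (A implies not A)): no world accessible from w3 forces A and (A implies not A).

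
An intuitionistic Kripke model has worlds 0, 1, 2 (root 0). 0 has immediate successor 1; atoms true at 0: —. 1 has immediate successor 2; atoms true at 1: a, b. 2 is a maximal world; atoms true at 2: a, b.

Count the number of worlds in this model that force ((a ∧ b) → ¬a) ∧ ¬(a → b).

0

0: does not force it — 0 ⊮ ((a ∧ b) → ¬a) ∧ ¬(a → b) since 0 fails (a ∧ b) → ¬a.
1: does not force it.
2: does not force it.
Worlds forcing the formula: { }.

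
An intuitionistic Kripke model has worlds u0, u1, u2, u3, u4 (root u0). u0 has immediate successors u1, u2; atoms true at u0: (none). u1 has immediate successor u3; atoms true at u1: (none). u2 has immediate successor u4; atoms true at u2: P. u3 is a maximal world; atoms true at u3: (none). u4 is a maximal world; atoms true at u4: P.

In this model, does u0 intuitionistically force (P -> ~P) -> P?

u0 ||-/- (P -> ~P) -> P: at the accessible world u1, u1 ||- P -> ~P but u1 ||-/- P.
u1 lacks atom P, so u1 ||-/- P.

No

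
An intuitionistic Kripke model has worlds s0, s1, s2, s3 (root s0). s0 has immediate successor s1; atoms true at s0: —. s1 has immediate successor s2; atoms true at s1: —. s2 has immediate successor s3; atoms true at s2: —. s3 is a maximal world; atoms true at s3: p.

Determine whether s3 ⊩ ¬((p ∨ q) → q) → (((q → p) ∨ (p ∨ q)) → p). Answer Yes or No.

s3 ⊩ ¬((p ∨ q) → q) → (((q → p) ∨ (p ∨ q)) → p): every world accessible from s3 that forces ¬((p ∨ q) → q) (namely s3) also forces ((q → p) ∨ (p ∨ q)) → p.

Yes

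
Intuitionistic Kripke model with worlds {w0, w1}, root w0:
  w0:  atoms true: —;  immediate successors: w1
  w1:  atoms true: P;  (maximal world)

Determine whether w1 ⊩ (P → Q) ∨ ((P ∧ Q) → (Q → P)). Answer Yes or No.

Yes

w1 ⊩ (P → Q) ∨ ((P ∧ Q) → (Q → P)) via the disjunct (P ∧ Q) → (Q → P).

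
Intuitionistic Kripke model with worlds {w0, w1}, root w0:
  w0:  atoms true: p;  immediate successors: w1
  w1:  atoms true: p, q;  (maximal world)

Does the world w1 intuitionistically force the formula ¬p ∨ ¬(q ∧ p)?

w1 ⊮ ¬p ∨ ¬(q ∧ p): neither disjunct is forced at w1.
w1 ⊮ ¬p since w1 is accessible from w1 and w1 ⊩ p.

No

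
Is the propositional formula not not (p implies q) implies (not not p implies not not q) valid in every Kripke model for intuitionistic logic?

Yes

This is the distribution of double negation over implication, which is intuitionistically derivable.
Assume not not (p implies q) and not not p; suppose not q. Then p implies q would give not p (by contraposition), contradicting not not p; so not (p implies q), contradicting not not (p implies q). Hence not not q.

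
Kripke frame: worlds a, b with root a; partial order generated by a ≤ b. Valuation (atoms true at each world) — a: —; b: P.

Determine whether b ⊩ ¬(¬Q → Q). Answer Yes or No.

b ⊩ ¬(¬Q → Q): no world accessible from b forces ¬Q → Q.

Yes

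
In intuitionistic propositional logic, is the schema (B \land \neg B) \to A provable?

Yes

This is an instance of ex falso quodlibet, which is intuitionistically derivable.
No world can force both B and \neg B, so the antecedent B \land \neg B is never forced and the implication holds vacuously at every world.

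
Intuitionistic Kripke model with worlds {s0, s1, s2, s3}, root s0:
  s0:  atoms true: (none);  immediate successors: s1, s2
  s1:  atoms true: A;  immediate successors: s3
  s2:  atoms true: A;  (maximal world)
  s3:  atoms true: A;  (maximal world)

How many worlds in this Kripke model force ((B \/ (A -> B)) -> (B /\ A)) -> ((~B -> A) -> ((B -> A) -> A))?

4

s0: forces it.
s1: forces it.
s2: forces it.
s3: forces it.
Worlds forcing the formula: {s0, s1, s2, s3}.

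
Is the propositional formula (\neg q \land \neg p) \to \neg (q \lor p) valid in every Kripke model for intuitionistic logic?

Yes

This is a constructively valid De Morgan direction (conjunction of negations to negated disjunction), which is intuitionistically derivable.
If both \neg q and \neg p hold at a world, no accessible world forces q or forces p, so none forces q \lor p.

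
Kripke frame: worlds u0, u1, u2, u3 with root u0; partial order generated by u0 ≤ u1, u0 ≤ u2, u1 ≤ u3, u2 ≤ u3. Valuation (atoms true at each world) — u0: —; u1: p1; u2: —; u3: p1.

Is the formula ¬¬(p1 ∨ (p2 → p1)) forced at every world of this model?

u0 ⊩ ¬¬(p1 ∨ (p2 → p1)): no world accessible from u0 forces ¬(p1 ∨ (p2 → p1)).
Since the root u0 forces ¬¬(p1 ∨ (p2 → p1)) and forcing is persistent (monotone upward), every world forces it.

Yes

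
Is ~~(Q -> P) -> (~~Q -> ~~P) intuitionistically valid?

This is the distribution of double negation over implication, which is intuitionistically derivable.
Assume ~~(Q -> P) and ~~Q; suppose ~P. Then Q -> P would give ~Q (by contraposition), contradicting ~~Q; so ~(Q -> P), contradicting ~~(Q -> P). Hence ~~P.

Yes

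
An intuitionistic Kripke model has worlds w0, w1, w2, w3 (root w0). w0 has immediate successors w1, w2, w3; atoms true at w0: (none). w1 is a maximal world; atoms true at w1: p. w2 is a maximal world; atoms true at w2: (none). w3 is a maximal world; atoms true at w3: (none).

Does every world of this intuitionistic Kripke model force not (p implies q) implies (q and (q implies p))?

No

Not every world: w0 does not force not (p implies q) implies (q and (q implies p)).
w0 does not force not (p implies q) implies (q and (q implies p)): at the accessible world w1, w1 forces not (p implies q) but w1 does not force q and (q implies p).
w1 does not force q and (q implies p) since w1 fails q.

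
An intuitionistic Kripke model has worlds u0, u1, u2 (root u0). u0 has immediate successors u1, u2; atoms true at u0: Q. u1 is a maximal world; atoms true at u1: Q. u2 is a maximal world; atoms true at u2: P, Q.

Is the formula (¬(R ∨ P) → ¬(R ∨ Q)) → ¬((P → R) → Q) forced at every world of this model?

Not every world: u0 ⊮ (¬(R ∨ P) → ¬(R ∨ Q)) → ¬((P → R) → Q).
u0 ⊮ (¬(R ∨ P) → ¬(R ∨ Q)) → ¬((P → R) → Q): at the accessible world u2, u2 ⊩ ¬(R ∨ P) → ¬(R ∨ Q) but u2 ⊮ ¬((P → R) → Q).
u2 ⊮ ¬((P → R) → Q) since u2 is accessible from u2 and u2 ⊩ (P → R) → Q.

No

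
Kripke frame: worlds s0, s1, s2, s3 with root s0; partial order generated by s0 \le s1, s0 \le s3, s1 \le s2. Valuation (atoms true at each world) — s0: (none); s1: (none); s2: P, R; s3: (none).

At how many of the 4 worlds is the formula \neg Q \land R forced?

1

s0: does not force it — s0 \nVdash \neg Q \land R since s0 fails R.
s1: does not force it — s1 \nVdash \neg Q \land R since s1 fails R.
s2: forces it.
s3: does not force it.
Worlds forcing the formula: {s2}.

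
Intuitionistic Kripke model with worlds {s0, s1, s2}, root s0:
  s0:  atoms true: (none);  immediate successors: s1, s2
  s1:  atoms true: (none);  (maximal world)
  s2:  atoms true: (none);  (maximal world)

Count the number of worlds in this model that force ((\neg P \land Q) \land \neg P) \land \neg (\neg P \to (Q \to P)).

0

s0: does not force it — s0 \nVdash ((\neg P \land Q) \land \neg P) \land \neg (\neg P \to (Q \to P)) since s0 fails (\neg P \land Q) \land \neg P.
s1: does not force it — s1 \nVdash ((\neg P \land Q) \land \neg P) \land \neg (\neg P \to (Q \to P)) since s1 fails (\neg P \land Q) \land \neg P.
s2: does not force it — s2 \nVdash ((\neg P \land Q) \land \neg P) \land \neg (\neg P \to (Q \to P)) since s2 fails (\neg P \land Q) \land \neg P.
Worlds forcing the formula: { }.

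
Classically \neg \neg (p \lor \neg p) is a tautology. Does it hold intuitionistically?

Yes

This is the double negation of excluded middle, which is intuitionistically derivable.
Assuming \neg (p \lor \neg p): from p we'd get p \lor \neg p, so \neg p; but then p \lor \neg p again — contradiction. Hence \neg \neg (p \lor \neg p).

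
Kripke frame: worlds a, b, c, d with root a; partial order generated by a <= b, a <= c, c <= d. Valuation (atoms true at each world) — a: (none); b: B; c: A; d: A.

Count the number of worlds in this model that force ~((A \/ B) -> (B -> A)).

1

a: does not force it — a ||-/- ~((A \/ B) -> (B -> A)) since c is accessible from a and c ||- (A \/ B) -> (B -> A).
b: forces it.
c: does not force it — c ||-/- ~((A \/ B) -> (B -> A)) since c is accessible from c and c ||- (A \/ B) -> (B -> A).
d: does not force it — d ||-/- ~((A \/ B) -> (B -> A)) since d is accessible from d and d ||- (A \/ B) -> (B -> A).
Worlds forcing the formula: {b}.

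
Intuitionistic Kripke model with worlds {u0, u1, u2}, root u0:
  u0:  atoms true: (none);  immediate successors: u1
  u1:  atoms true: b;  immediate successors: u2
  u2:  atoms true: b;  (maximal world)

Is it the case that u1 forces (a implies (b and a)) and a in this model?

No

u1 does not force (a implies (b and a)) and a since u1 fails a.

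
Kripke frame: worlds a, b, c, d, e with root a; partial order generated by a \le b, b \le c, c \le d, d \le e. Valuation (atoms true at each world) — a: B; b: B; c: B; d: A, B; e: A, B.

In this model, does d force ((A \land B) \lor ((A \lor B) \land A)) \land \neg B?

d \nVdash ((A \land B) \lor ((A \lor B) \land A)) \land \neg B since d fails \neg B.

No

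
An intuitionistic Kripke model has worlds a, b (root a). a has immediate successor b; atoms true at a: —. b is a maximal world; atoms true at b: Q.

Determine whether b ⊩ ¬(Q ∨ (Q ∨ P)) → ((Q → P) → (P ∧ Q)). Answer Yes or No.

b ⊩ ¬(Q ∨ (Q ∨ P)) → ((Q → P) → (P ∧ Q)) vacuously: no world accessible from b forces the antecedent ¬(Q ∨ (Q ∨ P)).

Yes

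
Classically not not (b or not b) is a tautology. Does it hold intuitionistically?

This is the double negation of excluded middle, which is intuitionistically derivable.
Assuming not (b or not b): from b we'd get b or not b, so not b; but then b or not b again — contradiction. Hence not not (b or not b).

Yes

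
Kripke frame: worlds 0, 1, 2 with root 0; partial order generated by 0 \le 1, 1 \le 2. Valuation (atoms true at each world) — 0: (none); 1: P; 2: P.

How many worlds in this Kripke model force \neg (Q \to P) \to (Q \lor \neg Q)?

0: forces it.
1: forces it.
2: forces it.
Worlds forcing the formula: {0, 1, 2}.

3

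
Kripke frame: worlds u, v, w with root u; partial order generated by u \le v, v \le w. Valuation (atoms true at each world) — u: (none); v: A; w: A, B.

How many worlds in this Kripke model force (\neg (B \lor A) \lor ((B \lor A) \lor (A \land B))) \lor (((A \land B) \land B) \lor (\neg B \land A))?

u: does not force it — u \nVdash (\neg (B \lor A) \lor ((B \lor A) \lor (A \land B))) \lor (((A \land B) \land B) \lor (\neg B \land A)): neither disjunct is forced at u.
v: forces it.
w: forces it.
Worlds forcing the formula: {v, w}.

2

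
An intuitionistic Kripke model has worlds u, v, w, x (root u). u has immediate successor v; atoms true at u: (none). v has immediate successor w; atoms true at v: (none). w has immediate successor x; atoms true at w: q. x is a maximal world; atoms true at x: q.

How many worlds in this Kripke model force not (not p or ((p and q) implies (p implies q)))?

0

u: does not force it — u does not force not (not p or ((p and q) implies (p implies q))) since u is accessible from u and u forces not p or ((p and q) implies (p implies q)).
v: does not force it — v does not force not (not p or ((p and q) implies (p implies q))) since v is accessible from v and v forces not p or ((p and q) implies (p implies q)).
w: does not force it.
x: does not force it.
Worlds forcing the formula: { }.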